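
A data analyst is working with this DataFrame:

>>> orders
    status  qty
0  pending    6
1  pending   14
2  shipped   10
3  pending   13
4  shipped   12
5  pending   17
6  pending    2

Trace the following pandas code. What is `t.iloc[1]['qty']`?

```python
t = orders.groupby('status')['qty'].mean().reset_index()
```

11.0

group by status, mean of qty:
status
pending    10.4
shipped    11.0
Name: qty, dtype: float64
reset_index():
    status   qty
0  pending  10.4
1  shipped  11.0
Taking the value at position 1, column 'qty' gives 11.0.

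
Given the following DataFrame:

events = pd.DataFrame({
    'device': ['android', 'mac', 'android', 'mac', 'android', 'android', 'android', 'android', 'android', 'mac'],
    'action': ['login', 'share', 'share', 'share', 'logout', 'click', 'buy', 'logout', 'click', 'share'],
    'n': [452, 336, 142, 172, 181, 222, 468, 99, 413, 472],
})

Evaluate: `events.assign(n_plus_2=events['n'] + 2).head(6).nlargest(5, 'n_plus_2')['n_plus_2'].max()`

454

add column n_plus_2 = events['n'] + 2:
    device  action    n  n_plus_2
0  android   login  452       454
1      mac   share  336       338
2  android   share  142       144
3      mac   share  172       174
4  android  logout  181       183
5  android   click  222       224
6  android     buy  468       470
7  android  logout   99       101
8  android   click  413       415
9      mac   share  472       474
take first 6 rows:
    device  action    n  n_plus_2
0  android   login  452       454
1      mac   share  336       338
2  android   share  142       144
3      mac   share  172       174
4  android  logout  181       183
5  android   click  222       224
take 5 rows with largest n_plus_2:
    device  action    n  n_plus_2
0  android   login  452       454
1      mac   share  336       338
5  android   click  222       224
4  android  logout  181       183
3      mac   share  172       174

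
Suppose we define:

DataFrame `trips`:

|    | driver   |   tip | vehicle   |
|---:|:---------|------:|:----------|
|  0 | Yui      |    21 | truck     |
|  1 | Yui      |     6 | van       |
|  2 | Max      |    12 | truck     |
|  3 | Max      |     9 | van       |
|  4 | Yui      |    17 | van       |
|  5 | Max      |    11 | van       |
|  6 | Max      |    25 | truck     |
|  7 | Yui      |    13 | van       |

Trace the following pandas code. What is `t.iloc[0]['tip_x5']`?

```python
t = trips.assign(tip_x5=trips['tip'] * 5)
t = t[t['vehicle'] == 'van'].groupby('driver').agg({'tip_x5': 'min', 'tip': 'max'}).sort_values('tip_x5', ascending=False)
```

45

add column tip_x5 = trips['tip'] * 5:
  driver  tip vehicle  tip_x5
0    Yui   21   truck     105
1    Yui    6     van      30
2    Max   12   truck      60
3    Max    9     van      45
4    Yui   17     van      85
5    Max   11     van      55
6    Max   25   truck     125
7    Yui   13     van      65
filter rows where vehicle == 'van':
  driver  tip vehicle  tip_x5
1    Yui    6     van      30
3    Max    9     van      45
4    Yui   17     van      85
5    Max   11     van      55
7    Yui   13     van      65
group by driver: min(tip_x5), max(tip):
        tip_x5  tip
driver             
Max         45   11
Yui         30   17
sort by tip_x5 descending:
        tip_x5  tip
driver             
Max         45   11
Yui         30   17
So iloc[0]['tip_x5'] = 45.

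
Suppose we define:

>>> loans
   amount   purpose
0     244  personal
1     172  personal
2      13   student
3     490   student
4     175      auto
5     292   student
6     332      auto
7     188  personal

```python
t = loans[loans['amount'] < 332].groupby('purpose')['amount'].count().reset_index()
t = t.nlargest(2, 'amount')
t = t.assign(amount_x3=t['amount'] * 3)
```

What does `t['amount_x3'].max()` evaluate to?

filter rows where amount < 332:
   amount   purpose
0     244  personal
1     172  personal
2      13   student
4     175      auto
5     292   student
7     188  personal
group by purpose, count of amount:
purpose
auto        1
personal    3
student     2
Name: amount, dtype: int64
reset_index():
    purpose  amount
0      auto       1
1  personal       3
2   student       2
take 2 rows with largest amount:
    purpose  amount
1  personal       3
2   student       2
add column amount_x3 = t['amount'] * 3:
    purpose  amount  amount_x3
1  personal       3          9
2   student       2          6

9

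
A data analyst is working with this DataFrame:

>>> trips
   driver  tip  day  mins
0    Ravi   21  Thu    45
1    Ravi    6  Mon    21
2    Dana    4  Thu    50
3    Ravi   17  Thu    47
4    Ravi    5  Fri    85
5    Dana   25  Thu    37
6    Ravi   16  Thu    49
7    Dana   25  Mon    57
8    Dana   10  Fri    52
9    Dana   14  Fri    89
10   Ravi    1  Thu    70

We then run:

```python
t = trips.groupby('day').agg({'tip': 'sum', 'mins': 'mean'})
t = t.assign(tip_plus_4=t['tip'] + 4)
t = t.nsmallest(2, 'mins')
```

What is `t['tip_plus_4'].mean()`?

group by day: sum(tip), mean(mins):
     tip       mins
day                
Fri   29  75.333333
Mon   31  39.000000
Thu   84  49.666667
add column tip_plus_4 = t['tip'] + 4:
     tip       mins  tip_plus_4
day                            
Fri   29  75.333333          33
Mon   31  39.000000          35
Thu   84  49.666667          88
take 2 rows with smallest mins:
     tip       mins  tip_plus_4
day                            
Mon   31  39.000000          35
Thu   84  49.666667          88
Hence 61.5.

61.5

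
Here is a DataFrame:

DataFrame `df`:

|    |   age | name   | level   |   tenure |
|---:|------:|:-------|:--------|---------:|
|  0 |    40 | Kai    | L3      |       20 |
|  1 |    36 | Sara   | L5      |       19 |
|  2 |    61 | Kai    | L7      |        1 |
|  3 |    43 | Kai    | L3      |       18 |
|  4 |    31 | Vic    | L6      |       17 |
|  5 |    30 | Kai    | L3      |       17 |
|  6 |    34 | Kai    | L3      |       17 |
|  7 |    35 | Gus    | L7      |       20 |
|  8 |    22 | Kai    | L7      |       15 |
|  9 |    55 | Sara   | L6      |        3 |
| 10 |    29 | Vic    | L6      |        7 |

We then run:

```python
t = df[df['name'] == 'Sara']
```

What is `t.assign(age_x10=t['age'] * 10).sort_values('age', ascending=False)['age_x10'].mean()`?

filter rows where name == 'Sara':
   age  name level  tenure
1   36  Sara    L5      19
9   55  Sara    L6       3
add column age_x10 = t['age'] * 10:
   age  name level  tenure  age_x10
1   36  Sara    L5      19      360
9   55  Sara    L6       3      550
sort by age descending:
   age  name level  tenure  age_x10
9   55  Sara    L6       3      550
1   36  Sara    L5      19      360
The mean of column 'age_x10' is 455.0.

455.0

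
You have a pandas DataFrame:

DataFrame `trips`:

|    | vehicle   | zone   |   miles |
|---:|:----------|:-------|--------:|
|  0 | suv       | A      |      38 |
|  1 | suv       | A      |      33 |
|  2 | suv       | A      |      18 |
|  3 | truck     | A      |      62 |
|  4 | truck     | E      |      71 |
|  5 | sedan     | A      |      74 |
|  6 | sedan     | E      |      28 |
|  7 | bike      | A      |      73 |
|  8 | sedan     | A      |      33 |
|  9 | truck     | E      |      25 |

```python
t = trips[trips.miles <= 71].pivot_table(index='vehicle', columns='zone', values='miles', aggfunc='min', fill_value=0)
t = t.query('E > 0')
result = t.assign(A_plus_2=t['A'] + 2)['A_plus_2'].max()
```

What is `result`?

64

filter rows where miles <= 71:
  vehicle zone  miles
0     suv    A     38
1     suv    A     33
2     suv    A     18
3   truck    A     62
4   truck    E     71
6   sedan    E     28
8   sedan    A     33
9   truck    E     25
pivot: rows=vehicle, cols=zone, min(miles):
zone      A   E
vehicle        
sedan    33  28
suv      18   0
truck    62  25
filter rows where E > 0:
zone      A   E
vehicle        
sedan    33  28
truck    62  25
add column A_plus_2 = t['A'] + 2:
zone      A   E  A_plus_2
vehicle                  
sedan    33  28        35
truck    62  25        64
Taking the max of column 'A_plus_2' gives 64.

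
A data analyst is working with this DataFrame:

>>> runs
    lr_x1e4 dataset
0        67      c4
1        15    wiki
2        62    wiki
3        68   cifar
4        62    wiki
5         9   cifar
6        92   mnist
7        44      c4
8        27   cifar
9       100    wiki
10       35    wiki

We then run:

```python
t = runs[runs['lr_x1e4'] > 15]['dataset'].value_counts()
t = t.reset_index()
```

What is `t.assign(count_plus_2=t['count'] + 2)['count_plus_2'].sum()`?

17

filter rows where lr_x1e4 > 15:
    lr_x1e4 dataset
0        67      c4
2        62    wiki
3        68   cifar
4        62    wiki
6        92   mnist
7        44      c4
8        27   cifar
9       100    wiki
10       35    wiki
value_counts of dataset:
dataset
wiki     4
c4       2
cifar    2
mnist    1
Name: count, dtype: int64
reset_index():
  dataset  count
0    wiki      4
1      c4      2
2   cifar      2
3   mnist      1
add column count_plus_2 = t['count'] + 2:
  dataset  count  count_plus_2
0    wiki      4             6
1      c4      2             4
2   cifar      2             4
3   mnist      1             3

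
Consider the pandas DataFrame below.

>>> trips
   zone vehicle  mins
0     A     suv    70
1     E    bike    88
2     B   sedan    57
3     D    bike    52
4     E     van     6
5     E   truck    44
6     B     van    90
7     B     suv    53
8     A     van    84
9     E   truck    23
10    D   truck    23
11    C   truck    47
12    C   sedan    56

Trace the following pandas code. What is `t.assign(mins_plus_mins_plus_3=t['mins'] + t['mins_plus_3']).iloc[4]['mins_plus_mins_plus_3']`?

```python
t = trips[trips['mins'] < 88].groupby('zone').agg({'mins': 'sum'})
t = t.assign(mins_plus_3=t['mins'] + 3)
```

filter rows where mins < 88:
   zone vehicle  mins
0     A     suv    70
2     B   sedan    57
3     D    bike    52
4     E     van     6
5     E   truck    44
7     B     suv    53
8     A     van    84
9     E   truck    23
10    D   truck    23
11    C   truck    47
12    C   sedan    56
group by zone, sum of mins:
      mins
zone      
A      154
B      110
C      103
D       75
E       73
add column mins_plus_3 = t['mins'] + 3:
      mins  mins_plus_3
zone                   
A      154          157
B      110          113
C      103          106
D       75           78
E       73           76
add column mins_plus_mins_plus_3 = t['mins'] + t['mins_plus_3']:
      mins  mins_plus_3  mins_plus_mins_plus_3
zone                                          
A      154          157                    311
B      110          113                    223
C      103          106                    209
D       75           78                    153
E       73           76                    149
So iloc[4]['mins_plus_mins_plus_3'] = 149.

149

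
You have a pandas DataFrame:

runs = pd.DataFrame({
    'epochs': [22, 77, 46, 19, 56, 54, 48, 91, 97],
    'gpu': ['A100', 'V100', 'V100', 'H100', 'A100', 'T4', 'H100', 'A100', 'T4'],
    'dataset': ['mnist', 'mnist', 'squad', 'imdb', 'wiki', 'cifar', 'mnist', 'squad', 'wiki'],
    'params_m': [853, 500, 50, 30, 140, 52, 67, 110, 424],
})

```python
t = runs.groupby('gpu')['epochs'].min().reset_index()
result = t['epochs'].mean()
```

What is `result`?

35.25

group by gpu, min of epochs:
gpu
A100    22
H100    19
T4      54
V100    46
Name: epochs, dtype: int64
reset_index():
    gpu  epochs
0  A100      22
1  H100      19
2    T4      54
3  V100      46
mean of column 'epochs' → 35.25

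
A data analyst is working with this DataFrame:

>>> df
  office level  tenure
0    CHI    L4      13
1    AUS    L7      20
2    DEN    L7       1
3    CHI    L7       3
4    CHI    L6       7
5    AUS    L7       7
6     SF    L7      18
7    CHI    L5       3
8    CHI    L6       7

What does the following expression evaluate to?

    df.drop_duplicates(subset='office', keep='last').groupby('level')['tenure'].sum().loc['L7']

26

drop duplicate office (keep=last):
  office level  tenure
2    DEN    L7       1
5    AUS    L7       7
6     SF    L7      18
8    CHI    L6       7
group by level, sum of tenure:
level
L6     7
L7    26
Name: tenure, dtype: int64
Then the value at index 'L7': 26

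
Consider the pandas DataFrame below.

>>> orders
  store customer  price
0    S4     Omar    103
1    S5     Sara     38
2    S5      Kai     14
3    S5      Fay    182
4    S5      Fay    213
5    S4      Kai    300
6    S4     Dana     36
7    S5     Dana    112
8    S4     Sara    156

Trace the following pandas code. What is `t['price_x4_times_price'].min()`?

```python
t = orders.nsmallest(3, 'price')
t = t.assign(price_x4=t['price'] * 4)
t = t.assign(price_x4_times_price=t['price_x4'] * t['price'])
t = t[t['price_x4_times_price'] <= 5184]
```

784

take 3 rows with smallest price:
  store customer  price
2    S5      Kai     14
6    S4     Dana     36
1    S5     Sara     38
add column price_x4 = t['price'] * 4:
  store customer  price  price_x4
2    S5      Kai     14        56
6    S4     Dana     36       144
1    S5     Sara     38       152
add column price_x4_times_price = t['price_x4'] * t['price']:
  store customer  price  price_x4  price_x4_times_price
2    S5      Kai     14        56                   784
6    S4     Dana     36       144                  5184
1    S5     Sara     38       152                  5776
filter rows where price_x4_times_price <= 5184:
  store customer  price  price_x4  price_x4_times_price
2    S5      Kai     14        56                   784
6    S4     Dana     36       144                  5184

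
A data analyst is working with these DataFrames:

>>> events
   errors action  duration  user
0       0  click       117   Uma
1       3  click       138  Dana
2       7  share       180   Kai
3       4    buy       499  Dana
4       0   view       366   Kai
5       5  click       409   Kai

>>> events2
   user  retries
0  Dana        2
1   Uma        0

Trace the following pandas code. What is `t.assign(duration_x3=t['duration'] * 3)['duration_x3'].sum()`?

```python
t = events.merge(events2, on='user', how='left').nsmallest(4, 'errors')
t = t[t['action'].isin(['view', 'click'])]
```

1863

merge on 'user' (how='left') → 6 rows:
   errors action  duration  user  retries
0       0  click       117   Uma      0.0
1       3  click       138  Dana      2.0
2       7  share       180   Kai      NaN
3       4    buy       499  Dana      2.0
4       0   view       366   Kai      NaN
5       5  click       409   Kai      NaN
take 4 rows with smallest errors:
   errors action  duration  user  retries
0       0  click       117   Uma      0.0
4       0   view       366   Kai      NaN
1       3  click       138  Dana      2.0
3       4    buy       499  Dana      2.0
filter rows where action in ['view', 'click']:
   errors action  duration  user  retries
0       0  click       117   Uma      0.0
4       0   view       366   Kai      NaN
1       3  click       138  Dana      2.0
add column duration_x3 = t['duration'] * 3:
   errors action  duration  user  retries  duration_x3
0       0  click       117   Uma      0.0          351
4       0   view       366   Kai      NaN         1098
1       3  click       138  Dana      2.0          414
Reading off the sum of column 'duration_x3', we get 1863.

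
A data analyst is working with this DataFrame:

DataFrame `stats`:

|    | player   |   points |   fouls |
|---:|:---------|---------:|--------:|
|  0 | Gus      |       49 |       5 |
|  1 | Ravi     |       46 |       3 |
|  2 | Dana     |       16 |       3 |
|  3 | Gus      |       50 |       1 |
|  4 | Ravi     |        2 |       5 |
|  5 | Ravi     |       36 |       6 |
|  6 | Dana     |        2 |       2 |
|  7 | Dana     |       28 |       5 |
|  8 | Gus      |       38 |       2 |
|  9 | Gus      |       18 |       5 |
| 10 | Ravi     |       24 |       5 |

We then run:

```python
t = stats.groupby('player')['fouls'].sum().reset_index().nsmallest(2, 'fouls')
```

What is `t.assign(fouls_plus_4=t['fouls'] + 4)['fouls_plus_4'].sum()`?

group by player, sum of fouls:
player
Dana    10
Gus     13
Ravi    19
Name: fouls, dtype: int64
reset_index():
  player  fouls
0   Dana     10
1    Gus     13
2   Ravi     19
take 2 rows with smallest fouls:
  player  fouls
0   Dana     10
1    Gus     13
add column fouls_plus_4 = t['fouls'] + 4:
  player  fouls  fouls_plus_4
0   Dana     10            14
1    Gus     13            17
So sum() = 31.

31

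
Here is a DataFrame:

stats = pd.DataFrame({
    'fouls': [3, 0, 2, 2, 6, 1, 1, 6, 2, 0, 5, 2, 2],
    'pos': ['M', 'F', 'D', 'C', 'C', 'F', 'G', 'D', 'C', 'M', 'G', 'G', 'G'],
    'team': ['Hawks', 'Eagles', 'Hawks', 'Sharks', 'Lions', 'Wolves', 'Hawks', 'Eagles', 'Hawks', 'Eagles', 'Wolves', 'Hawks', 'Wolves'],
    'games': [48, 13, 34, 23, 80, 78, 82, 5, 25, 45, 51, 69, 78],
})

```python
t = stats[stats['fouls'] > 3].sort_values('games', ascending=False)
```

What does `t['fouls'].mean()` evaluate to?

filter rows where fouls > 3:
    fouls pos    team  games
4       6   C   Lions     80
7       6   D  Eagles      5
10      5   G  Wolves     51
sort by games descending:
    fouls pos    team  games
4       6   C   Lions     80
10      5   G  Wolves     51
7       6   D  Eagles      5
mean of column 'fouls' → 5.66666666667

5.66666666667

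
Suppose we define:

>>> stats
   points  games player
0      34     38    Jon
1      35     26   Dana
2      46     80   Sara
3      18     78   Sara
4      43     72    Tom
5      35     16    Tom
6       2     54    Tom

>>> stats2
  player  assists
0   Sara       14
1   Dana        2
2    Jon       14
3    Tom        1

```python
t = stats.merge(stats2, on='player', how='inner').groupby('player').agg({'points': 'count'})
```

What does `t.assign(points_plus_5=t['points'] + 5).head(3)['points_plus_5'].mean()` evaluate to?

6.33333333333

merge on 'player' (how='inner') → 7 rows:
   points  games player  assists
0      34     38    Jon       14
1      35     26   Dana        2
2      46     80   Sara       14
3      18     78   Sara       14
4      43     72    Tom        1
5      35     16    Tom        1
6       2     54    Tom        1
group by player, count of points:
        points
player        
Dana         1
Jon          1
Sara         2
Tom          3
add column points_plus_5 = t['points'] + 5:
        points  points_plus_5
player                       
Dana         1              6
Jon          1              6
Sara         2              7
Tom          3              8
take first 3 rows:
        points  points_plus_5
player                       
Dana         1              6
Jon          1              6
Sara         2              7
mean of column 'points_plus_5' → 6.33333333333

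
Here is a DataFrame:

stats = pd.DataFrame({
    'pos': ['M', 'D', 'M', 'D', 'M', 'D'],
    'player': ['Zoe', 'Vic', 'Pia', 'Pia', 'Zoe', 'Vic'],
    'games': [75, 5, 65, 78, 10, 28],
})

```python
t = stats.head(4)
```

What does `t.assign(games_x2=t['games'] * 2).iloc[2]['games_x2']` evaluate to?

130

take first 4 rows:
  pos player  games
0   M    Zoe     75
1   D    Vic      5
2   M    Pia     65
3   D    Pia     78
add column games_x2 = t['games'] * 2:
  pos player  games  games_x2
0   M    Zoe     75       150
1   D    Vic      5        10
2   M    Pia     65       130
3   D    Pia     78       156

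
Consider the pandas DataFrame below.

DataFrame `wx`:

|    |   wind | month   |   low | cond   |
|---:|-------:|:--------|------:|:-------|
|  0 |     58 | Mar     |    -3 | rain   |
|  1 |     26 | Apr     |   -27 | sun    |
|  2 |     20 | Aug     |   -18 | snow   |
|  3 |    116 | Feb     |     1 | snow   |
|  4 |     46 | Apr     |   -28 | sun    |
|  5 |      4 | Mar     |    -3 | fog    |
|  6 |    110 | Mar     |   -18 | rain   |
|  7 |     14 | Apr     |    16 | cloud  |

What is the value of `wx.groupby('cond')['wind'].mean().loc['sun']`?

36.0

group by cond, mean of wind:
cond
cloud    14.0
fog       4.0
rain     84.0
snow     68.0
sun      36.0
Name: wind, dtype: float64
Reading off the value at index 'sun', we get 36.0.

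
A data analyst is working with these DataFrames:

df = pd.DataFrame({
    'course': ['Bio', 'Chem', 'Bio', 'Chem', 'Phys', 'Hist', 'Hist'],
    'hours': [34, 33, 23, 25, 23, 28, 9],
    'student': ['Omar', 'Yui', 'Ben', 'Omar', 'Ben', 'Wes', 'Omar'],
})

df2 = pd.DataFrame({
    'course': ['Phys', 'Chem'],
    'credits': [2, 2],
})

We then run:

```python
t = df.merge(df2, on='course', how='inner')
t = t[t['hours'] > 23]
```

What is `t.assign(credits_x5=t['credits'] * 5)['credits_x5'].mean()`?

merge on 'course' (how='inner') → 3 rows:
  course  hours student  credits
0   Chem     33     Yui        2
1   Chem     25    Omar        2
2   Phys     23     Ben        2
filter rows where hours > 23:
  course  hours student  credits
0   Chem     33     Yui        2
1   Chem     25    Omar        2
add column credits_x5 = t['credits'] * 5:
  course  hours student  credits  credits_x5
0   Chem     33     Yui        2          10
1   Chem     25    Omar        2          10
Hence 10.0.

10.0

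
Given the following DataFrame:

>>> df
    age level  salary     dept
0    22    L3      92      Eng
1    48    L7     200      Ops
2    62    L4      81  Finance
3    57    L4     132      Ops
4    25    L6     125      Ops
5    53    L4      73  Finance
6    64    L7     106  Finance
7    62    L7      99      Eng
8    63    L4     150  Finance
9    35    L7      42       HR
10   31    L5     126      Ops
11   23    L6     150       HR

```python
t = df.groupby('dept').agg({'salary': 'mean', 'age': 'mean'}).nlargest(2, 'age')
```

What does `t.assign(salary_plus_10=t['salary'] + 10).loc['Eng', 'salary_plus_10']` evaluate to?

105.5

group by dept: mean(salary), mean(age):
         salary    age
dept                  
Eng       95.50  42.00
Finance  102.50  60.50
HR        96.00  29.00
Ops      145.75  40.25
take 2 rows with largest age:
         salary   age
dept                 
Finance   102.5  60.5
Eng        95.5  42.0
add column salary_plus_10 = t['salary'] + 10:
         salary   age  salary_plus_10
dept                                 
Finance   102.5  60.5           112.5
Eng        95.5  42.0           105.5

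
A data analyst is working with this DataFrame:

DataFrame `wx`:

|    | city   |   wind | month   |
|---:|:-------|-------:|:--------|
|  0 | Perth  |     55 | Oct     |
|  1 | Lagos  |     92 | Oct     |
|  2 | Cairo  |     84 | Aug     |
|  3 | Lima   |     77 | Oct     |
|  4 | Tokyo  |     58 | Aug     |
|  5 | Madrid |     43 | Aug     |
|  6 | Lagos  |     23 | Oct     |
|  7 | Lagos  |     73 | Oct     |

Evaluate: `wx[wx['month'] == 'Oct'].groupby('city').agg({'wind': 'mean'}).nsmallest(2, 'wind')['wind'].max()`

62.6666666667

filter rows where month == 'Oct':
    city  wind month
0  Perth    55   Oct
1  Lagos    92   Oct
3   Lima    77   Oct
6  Lagos    23   Oct
7  Lagos    73   Oct
group by city, mean of wind:
            wind
city            
Lagos  62.666667
Lima   77.000000
Perth  55.000000
take 2 rows with smallest wind:
            wind
city            
Perth  55.000000
Lagos  62.666667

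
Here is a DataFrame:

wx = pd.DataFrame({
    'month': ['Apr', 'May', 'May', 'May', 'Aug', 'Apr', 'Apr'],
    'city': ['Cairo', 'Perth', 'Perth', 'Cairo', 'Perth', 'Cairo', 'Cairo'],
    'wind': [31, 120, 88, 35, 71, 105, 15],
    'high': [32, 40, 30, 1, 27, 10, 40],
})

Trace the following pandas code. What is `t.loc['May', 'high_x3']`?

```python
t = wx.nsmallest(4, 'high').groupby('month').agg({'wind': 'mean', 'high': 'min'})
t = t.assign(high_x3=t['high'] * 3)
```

3

take 4 rows with smallest high:
  month   city  wind  high
3   May  Cairo    35     1
5   Apr  Cairo   105    10
4   Aug  Perth    71    27
2   May  Perth    88    30
group by month: mean(wind), min(high):
        wind  high
month             
Apr    105.0    10
Aug     71.0    27
May     61.5     1
add column high_x3 = t['high'] * 3:
        wind  high  high_x3
month                      
Apr    105.0    10       30
Aug     71.0    27       81
May     61.5     1        3
So loc['May', 'high_x3'] = 3.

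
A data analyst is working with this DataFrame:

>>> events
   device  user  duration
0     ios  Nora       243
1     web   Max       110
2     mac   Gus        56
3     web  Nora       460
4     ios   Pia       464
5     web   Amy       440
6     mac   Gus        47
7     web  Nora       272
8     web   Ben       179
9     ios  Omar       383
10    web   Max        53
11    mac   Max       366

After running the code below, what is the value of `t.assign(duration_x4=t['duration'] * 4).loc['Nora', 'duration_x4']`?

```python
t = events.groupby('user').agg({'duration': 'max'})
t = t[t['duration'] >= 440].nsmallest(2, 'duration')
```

group by user, max of duration:
      duration
user          
Amy        440
Ben        179
Gus         56
Max        366
Nora       460
Omar       383
Pia        464
filter rows where duration >= 440:
      duration
user          
Amy        440
Nora       460
Pia        464
take 2 rows with smallest duration:
      duration
user          
Amy        440
Nora       460
add column duration_x4 = t['duration'] * 4:
      duration  duration_x4
user                       
Amy        440         1760
Nora       460         1840
Finally, value at row 'Nora', column 'duration_x4' = 1840.

1840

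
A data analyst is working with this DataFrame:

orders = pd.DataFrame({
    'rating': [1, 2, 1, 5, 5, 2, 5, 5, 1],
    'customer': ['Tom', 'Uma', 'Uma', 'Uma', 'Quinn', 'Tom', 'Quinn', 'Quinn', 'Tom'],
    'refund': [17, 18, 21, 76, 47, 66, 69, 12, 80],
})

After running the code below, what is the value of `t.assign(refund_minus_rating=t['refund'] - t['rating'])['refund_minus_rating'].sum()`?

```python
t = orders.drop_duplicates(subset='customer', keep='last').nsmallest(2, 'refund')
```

78

drop duplicate customer (keep=last):
   rating customer  refund
3       5      Uma      76
7       5    Quinn      12
8       1      Tom      80
take 2 rows with smallest refund:
   rating customer  refund
7       5    Quinn      12
3       5      Uma      76
add column refund_minus_rating = t['refund'] - t['rating']:
   rating customer  refund  refund_minus_rating
7       5    Quinn      12                    7
3       5      Uma      76                   71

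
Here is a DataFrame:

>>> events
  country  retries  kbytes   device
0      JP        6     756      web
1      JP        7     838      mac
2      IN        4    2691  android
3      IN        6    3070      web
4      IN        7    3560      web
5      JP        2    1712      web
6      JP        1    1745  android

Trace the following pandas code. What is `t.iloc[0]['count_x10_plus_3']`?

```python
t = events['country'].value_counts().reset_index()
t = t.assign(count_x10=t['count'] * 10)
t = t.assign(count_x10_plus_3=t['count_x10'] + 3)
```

value_counts of country:
country
JP    4
IN    3
Name: count, dtype: int64
reset_index():
  country  count
0      JP      4
1      IN      3
add column count_x10 = t['count'] * 10:
  country  count  count_x10
0      JP      4         40
1      IN      3         30
add column count_x10_plus_3 = t['count_x10'] + 3:
  country  count  count_x10  count_x10_plus_3
0      JP      4         40                43
1      IN      3         30                33
The value at position 0, column 'count_x10_plus_3' is 43.

43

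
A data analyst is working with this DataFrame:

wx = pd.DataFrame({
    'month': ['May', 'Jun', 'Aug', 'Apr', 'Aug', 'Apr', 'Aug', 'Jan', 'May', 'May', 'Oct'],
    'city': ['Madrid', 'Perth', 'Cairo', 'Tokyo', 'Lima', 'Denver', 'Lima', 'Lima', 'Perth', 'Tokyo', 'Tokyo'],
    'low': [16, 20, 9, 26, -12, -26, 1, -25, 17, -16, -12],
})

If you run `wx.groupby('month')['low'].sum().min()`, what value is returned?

group by month, sum of low:
month
Apr     0
Aug    -2
Jan   -25
Jun    20
May    17
Oct   -12
Name: low, dtype: int64

-25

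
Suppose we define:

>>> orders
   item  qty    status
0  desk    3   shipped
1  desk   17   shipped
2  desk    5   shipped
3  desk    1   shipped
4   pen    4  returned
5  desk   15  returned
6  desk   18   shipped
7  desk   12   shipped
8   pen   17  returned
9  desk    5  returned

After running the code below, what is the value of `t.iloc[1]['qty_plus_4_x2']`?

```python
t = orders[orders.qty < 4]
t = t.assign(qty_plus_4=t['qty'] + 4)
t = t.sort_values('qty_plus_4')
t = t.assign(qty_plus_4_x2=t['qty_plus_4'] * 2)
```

14

filter rows where qty < 4:
   item  qty   status
0  desk    3  shipped
3  desk    1  shipped
add column qty_plus_4 = t['qty'] + 4:
   item  qty   status  qty_plus_4
0  desk    3  shipped           7
3  desk    1  shipped           5
sort by qty_plus_4:
   item  qty   status  qty_plus_4
3  desk    1  shipped           5
0  desk    3  shipped           7
add column qty_plus_4_x2 = t['qty_plus_4'] * 2:
   item  qty   status  qty_plus_4  qty_plus_4_x2
3  desk    1  shipped           5             10
0  desk    3  shipped           7             14
So iloc[1]['qty_plus_4_x2'] = 14.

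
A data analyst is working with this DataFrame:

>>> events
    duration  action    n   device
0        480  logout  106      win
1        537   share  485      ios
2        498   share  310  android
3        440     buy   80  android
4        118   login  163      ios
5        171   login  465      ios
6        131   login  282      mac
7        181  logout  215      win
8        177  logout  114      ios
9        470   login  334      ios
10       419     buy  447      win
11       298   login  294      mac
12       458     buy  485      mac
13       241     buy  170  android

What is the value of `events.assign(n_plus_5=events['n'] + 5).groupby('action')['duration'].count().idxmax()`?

add column n_plus_5 = events['n'] + 5:
    duration  action    n   device  n_plus_5
0        480  logout  106      win       111
1        537   share  485      ios       490
2        498   share  310  android       315
3        440     buy   80  android        85
4        118   login  163      ios       168
5        171   login  465      ios       470
6        131   login  282      mac       287
7        181  logout  215      win       220
8        177  logout  114      ios       119
9        470   login  334      ios       339
10       419     buy  447      win       452
11       298   login  294      mac       299
12       458     buy  485      mac       490
13       241     buy  170  android       175
group by action, count of duration:
action
buy       4
login     5
logout    3
share     2
Name: duration, dtype: int64
Taking the label with the largest value gives login.

login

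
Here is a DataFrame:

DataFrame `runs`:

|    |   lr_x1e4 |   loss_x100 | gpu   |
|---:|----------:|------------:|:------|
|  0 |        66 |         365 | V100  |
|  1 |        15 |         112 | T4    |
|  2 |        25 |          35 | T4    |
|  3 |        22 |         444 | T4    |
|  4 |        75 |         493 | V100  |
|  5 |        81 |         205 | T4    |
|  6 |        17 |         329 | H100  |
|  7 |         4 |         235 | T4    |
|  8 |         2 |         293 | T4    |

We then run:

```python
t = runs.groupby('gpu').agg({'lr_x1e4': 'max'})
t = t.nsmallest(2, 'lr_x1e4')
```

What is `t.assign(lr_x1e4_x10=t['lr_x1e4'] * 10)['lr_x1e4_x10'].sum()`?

920

group by gpu, max of lr_x1e4:
      lr_x1e4
gpu          
H100       17
T4         81
V100       75
take 2 rows with smallest lr_x1e4:
      lr_x1e4
gpu          
H100       17
V100       75
add column lr_x1e4_x10 = t['lr_x1e4'] * 10:
      lr_x1e4  lr_x1e4_x10
gpu                       
H100       17          170
V100       75          750
The sum of column 'lr_x1e4_x10' is 920.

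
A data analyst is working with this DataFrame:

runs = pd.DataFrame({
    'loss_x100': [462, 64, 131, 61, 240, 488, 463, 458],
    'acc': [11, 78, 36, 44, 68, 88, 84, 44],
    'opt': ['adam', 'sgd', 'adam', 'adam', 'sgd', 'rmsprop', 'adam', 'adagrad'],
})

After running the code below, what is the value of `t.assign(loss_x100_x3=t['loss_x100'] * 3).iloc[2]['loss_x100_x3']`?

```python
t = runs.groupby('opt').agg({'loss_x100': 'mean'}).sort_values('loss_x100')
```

1374.0

group by opt, mean of loss_x100:
         loss_x100
opt               
adagrad     458.00
adam        279.25
rmsprop     488.00
sgd         152.00
sort by loss_x100:
         loss_x100
opt               
sgd         152.00
adam        279.25
adagrad     458.00
rmsprop     488.00
add column loss_x100_x3 = t['loss_x100'] * 3:
         loss_x100  loss_x100_x3
opt                             
sgd         152.00        456.00
adam        279.25        837.75
adagrad     458.00       1374.00
rmsprop     488.00       1464.00
Taking the value at position 2, column 'loss_x100_x3' gives 1374.0.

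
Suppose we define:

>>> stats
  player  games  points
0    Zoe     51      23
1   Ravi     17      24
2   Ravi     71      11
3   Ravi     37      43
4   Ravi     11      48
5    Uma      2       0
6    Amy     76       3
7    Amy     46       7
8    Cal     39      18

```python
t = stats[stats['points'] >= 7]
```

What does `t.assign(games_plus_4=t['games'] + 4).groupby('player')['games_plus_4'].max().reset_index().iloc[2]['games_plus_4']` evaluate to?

75

filter rows where points >= 7:
  player  games  points
0    Zoe     51      23
1   Ravi     17      24
2   Ravi     71      11
3   Ravi     37      43
4   Ravi     11      48
7    Amy     46       7
8    Cal     39      18
add column games_plus_4 = t['games'] + 4:
  player  games  points  games_plus_4
0    Zoe     51      23            55
1   Ravi     17      24            21
2   Ravi     71      11            75
3   Ravi     37      43            41
4   Ravi     11      48            15
7    Amy     46       7            50
8    Cal     39      18            43
group by player, max of games_plus_4:
player
Amy     50
Cal     43
Ravi    75
Zoe     55
Name: games_plus_4, dtype: int64
reset_index():
  player  games_plus_4
0    Amy            50
1    Cal            43
2   Ravi            75
3    Zoe            55
Finally, value at position 2, column 'games_plus_4' = 75.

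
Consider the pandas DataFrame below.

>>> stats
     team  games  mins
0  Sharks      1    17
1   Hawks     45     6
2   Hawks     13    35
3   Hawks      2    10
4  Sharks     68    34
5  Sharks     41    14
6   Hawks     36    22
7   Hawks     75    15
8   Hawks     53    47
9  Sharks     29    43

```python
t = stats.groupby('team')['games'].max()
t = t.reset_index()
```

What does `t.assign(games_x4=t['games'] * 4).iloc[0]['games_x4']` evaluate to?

300

group by team, max of games:
team
Hawks     75
Sharks    68
Name: games, dtype: int64
reset_index():
     team  games
0   Hawks     75
1  Sharks     68
add column games_x4 = t['games'] * 4:
     team  games  games_x4
0   Hawks     75       300
1  Sharks     68       272
Taking the value at position 0, column 'games_x4' gives 300.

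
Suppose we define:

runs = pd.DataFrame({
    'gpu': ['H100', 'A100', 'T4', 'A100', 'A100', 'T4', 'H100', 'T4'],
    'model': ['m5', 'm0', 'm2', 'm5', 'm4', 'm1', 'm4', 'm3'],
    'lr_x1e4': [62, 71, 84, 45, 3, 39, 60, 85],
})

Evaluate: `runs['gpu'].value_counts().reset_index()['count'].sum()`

8

value_counts of gpu:
gpu
A100    3
T4      3
H100    2
Name: count, dtype: int64
reset_index():
    gpu  count
0  A100      3
1    T4      3
2  H100      2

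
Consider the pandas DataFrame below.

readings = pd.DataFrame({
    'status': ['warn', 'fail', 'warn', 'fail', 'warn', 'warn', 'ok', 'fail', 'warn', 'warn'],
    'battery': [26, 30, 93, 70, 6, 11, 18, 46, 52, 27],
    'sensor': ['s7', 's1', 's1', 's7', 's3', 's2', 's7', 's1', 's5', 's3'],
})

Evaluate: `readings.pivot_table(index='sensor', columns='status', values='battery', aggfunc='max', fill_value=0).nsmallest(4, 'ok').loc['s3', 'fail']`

pivot: rows=sensor, cols=status, max(battery):
status  fail  ok  warn
sensor                
s1        46   0    93
s2         0   0    11
s3         0   0    27
s5         0   0    52
s7        70  18    26
take 4 rows with smallest ok:
status  fail  ok  warn
sensor                
s1        46   0    93
s2         0   0    11
s3         0   0    27
s5         0   0    52

0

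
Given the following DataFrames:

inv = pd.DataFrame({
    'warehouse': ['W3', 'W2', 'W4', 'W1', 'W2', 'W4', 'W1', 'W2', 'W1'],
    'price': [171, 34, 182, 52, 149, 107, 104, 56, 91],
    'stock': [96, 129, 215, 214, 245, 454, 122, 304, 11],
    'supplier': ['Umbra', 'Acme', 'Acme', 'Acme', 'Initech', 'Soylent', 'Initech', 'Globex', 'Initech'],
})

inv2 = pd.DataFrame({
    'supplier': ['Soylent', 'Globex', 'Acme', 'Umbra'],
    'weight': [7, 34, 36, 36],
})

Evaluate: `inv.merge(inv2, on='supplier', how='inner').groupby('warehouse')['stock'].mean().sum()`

861.0

merge on 'supplier' (how='inner') → 6 rows:
  warehouse  price  stock supplier  weight
0        W3    171     96    Umbra      36
1        W2     34    129     Acme      36
2        W4    182    215     Acme      36
3        W1     52    214     Acme      36
4        W4    107    454  Soylent       7
5        W2     56    304   Globex      34
group by warehouse, mean of stock:
warehouse
W1    214.0
W2    216.5
W3     96.0
W4    334.5
Name: stock, dtype: float64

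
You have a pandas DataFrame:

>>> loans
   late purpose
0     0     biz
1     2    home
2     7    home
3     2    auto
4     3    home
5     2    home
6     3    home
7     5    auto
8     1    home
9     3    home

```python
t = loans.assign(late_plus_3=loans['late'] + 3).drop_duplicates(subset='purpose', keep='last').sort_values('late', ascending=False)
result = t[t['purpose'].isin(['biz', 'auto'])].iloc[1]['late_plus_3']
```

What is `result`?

add column late_plus_3 = loans['late'] + 3:
   late purpose  late_plus_3
0     0     biz            3
1     2    home            5
2     7    home           10
3     2    auto            5
4     3    home            6
5     2    home            5
6     3    home            6
7     5    auto            8
8     1    home            4
9     3    home            6
drop duplicate purpose (keep=last):
   late purpose  late_plus_3
0     0     biz            3
7     5    auto            8
9     3    home            6
sort by late descending:
   late purpose  late_plus_3
7     5    auto            8
9     3    home            6
0     0     biz            3
filter rows where purpose in ['biz', 'auto']:
   late purpose  late_plus_3
7     5    auto            8
0     0     biz            3
Then the value at position 1, column 'late_plus_3': 3

3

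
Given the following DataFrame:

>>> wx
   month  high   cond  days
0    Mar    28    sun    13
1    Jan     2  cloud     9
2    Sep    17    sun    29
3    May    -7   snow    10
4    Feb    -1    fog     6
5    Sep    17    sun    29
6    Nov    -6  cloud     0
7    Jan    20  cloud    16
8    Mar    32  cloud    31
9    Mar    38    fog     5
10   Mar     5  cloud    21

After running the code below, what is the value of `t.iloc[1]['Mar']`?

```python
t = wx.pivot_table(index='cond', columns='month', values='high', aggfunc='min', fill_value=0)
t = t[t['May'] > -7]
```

38

pivot: rows=cond, cols=month, min(high):
month  Feb  Jan  Mar  May  Nov  Sep
cond                               
cloud    0    2    5    0   -6    0
fog     -1    0   38    0    0    0
snow     0    0    0   -7    0    0
sun      0    0   28    0    0   17
filter rows where May > -7:
month  Feb  Jan  Mar  May  Nov  Sep
cond                               
cloud    0    2    5    0   -6    0
fog     -1    0   38    0    0    0
sun      0    0   28    0    0   17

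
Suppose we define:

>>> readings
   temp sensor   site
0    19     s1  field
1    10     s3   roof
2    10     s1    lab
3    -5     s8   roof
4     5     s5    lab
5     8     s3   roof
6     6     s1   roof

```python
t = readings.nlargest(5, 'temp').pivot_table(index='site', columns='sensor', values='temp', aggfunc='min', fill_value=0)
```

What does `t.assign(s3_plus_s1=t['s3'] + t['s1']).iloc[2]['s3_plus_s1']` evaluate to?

14

take 5 rows with largest temp:
   temp sensor   site
0    19     s1  field
1    10     s3   roof
2    10     s1    lab
5     8     s3   roof
6     6     s1   roof
pivot: rows=site, cols=sensor, min(temp):
sensor  s1  s3
site          
field   19   0
lab     10   0
roof     6   8
add column s3_plus_s1 = t['s3'] + t['s1']:
sensor  s1  s3  s3_plus_s1
site                      
field   19   0          19
lab     10   0          10
roof     6   8          14
Hence 14.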